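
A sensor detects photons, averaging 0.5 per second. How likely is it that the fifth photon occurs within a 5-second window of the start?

0.1088

Over the interval, μ = 0.5 × 5 = 2.5 (a 5-second window = 5 seconds).
The fifth arrival falls in the interval iff at least 5 events occur there: P(S_5 ≤ t) = P(N ≥ 5) = 1 − P(N ≤ 4) ≈ 0.1088.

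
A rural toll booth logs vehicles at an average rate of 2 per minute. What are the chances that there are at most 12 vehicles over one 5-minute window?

Over the interval, μ = 2 × 5 = 10 (a 5-minute window = 5 minutes).
P(N ≤ 12) = Σ_{j=0}^{12} e^(−μ) μ^j/j! ≈ 0.7916.

0.7916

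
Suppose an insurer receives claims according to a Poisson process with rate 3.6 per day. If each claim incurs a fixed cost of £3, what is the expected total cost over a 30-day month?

E[N] = 3.6 × 30 = 108 (a 30-day month = 30 days); E[cost] = 108 × £3 = £324.

£324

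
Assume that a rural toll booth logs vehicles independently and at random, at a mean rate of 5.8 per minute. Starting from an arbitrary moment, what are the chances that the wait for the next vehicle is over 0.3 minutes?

The wait for the next event is exponential with rate λ = 5.8 per minute.
P(T > 0.3) = e^(−λt) = e^(−5.8 × 0.3) = e^(−1.74) ≈ 0.1755.

0.1755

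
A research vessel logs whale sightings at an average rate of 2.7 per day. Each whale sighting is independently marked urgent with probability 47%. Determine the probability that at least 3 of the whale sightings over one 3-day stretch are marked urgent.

Thinning: the whale sightings that are marked urgent themselves form a Poisson process with rate 0.47 × 2.7 = 1.269 per day.
Over the interval, μ = 1.269 × 3 = 3.807 (a 3-day stretch = 3 days).
P(N ≥ 3) = 1 − P(N ≤ 2) ≈ 0.7322.

0.7322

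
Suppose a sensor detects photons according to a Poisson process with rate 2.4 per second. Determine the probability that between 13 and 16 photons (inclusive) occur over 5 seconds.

0.3227

Over the interval, μ = 2.4 × 5 = 12 (5 seconds).
P(13 ≤ N ≤ 16) = Σ_{j=13}^{16} e^(−12) · 12^j/j! ≈ 0.3227.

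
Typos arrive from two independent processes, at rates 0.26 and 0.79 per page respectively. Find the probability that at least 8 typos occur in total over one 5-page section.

Independent Poisson processes superpose: combined rate λ = 0.26 + 0.79 = 1.05 per page.
Over the interval, μ = 1.05 × 5 = 5.25 (a 5-page section = 5 pages).
P(N ≥ 8) = 1 − P(N ≤ 7) ≈ 0.1608.

0.1608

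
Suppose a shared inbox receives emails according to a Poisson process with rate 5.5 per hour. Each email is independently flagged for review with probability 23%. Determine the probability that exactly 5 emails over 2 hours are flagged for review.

0.0688

Thinning: the emails that are flagged for review themselves form a Poisson process with rate 0.23 × 5.5 = 1.265 per hour.
Over the interval, μ = 1.265 × 2 = 2.53 (2 hours).
P(N = 5) = e^(−2.53) · 2.53^5/5! ≈ 0.0688.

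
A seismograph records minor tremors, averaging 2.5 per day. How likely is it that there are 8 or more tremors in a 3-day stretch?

Over the interval, μ = 2.5 × 3 = 7.5 (a 3-day stretch = 3 days).
P(N ≥ 8) = 1 − P(N ≤ 7) = 1 − Σ_{j=0}^{7} e^(−μ) μ^j/j! ≈ 0.4754.

0.4754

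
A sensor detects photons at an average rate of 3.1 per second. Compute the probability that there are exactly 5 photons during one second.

0.1075

With mean μ = 3.1 per second,
P(N = 5) = e^(−μ) μ^5/5! = e^(−3.1) · 3.1^5/120 ≈ 0.1075.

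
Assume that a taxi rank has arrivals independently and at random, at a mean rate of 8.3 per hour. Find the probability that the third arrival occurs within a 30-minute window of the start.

0.7831

Over the interval, μ = 8.3 × 0.5 = 4.15 (a 30-minute window = 0.5 hours).
The third arrival falls in the interval iff at least 3 events occur there: P(S_3 ≤ t) = P(N ≥ 3) = 1 − P(N ≤ 2) ≈ 0.7831.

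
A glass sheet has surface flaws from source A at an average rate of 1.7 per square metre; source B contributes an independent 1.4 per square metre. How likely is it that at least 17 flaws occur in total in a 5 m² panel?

Independent Poisson processes superpose: combined rate λ = 1.7 + 1.4 = 3.1 per square metre.
Over the interval, μ = 3.1 × 5 = 15.5 (a 5 m² panel = 5 square metres).
P(N ≥ 17) = 1 − P(N ≤ 16) ≈ 0.3846.

0.3846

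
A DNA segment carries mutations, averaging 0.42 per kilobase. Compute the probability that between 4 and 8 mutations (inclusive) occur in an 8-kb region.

Over the interval, μ = 0.42 × 8 = 3.36 (an 8-kb region = 8 kilobases).
P(4 ≤ N ≤ 8) = Σ_{j=4}^{8} e^(−3.36) · 3.36^j/j! ≈ 0.4252.

0.4252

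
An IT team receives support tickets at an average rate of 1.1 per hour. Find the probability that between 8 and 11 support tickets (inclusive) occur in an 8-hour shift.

0.4741

Over the interval, μ = 1.1 × 8 = 8.8 (an 8-hour shift = 8 hours).
P(8 ≤ N ≤ 11) = Σ_{j=8}^{11} e^(−8.8) · 8.8^j/j! ≈ 0.4741.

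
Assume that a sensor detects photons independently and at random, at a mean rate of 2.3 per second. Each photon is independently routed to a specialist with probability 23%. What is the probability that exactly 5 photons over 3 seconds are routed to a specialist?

Thinning: the photons that are routed to a specialist themselves form a Poisson process with rate 0.23 × 2.3 = 0.529 per second.
Over the interval, μ = 0.529 × 3 = 1.587 (3 seconds).
P(N = 5) = e^(−1.587) · 1.587^5/5! ≈ 0.0172.

0.0172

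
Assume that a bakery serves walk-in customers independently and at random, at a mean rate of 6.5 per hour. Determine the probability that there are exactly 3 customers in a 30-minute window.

Over the interval, μ = 6.5 × 0.5 = 3.25 (a 30-minute window = 0.5 hours).
P(N = 3) = e^(−μ) μ^3/3! = e^(−3.25) · 3.25^3/6 ≈ 0.2218.

0.2218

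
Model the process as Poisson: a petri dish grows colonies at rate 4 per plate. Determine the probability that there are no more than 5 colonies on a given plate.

With mean μ = 4 per plate,
P(N ≤ 5) = Σ_{j=0}^{5} e^(−μ) μ^j/j! ≈ 0.7851.

0.7851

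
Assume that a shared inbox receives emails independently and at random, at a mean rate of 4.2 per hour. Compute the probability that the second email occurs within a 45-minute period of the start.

0.8222

Over the interval, μ = 4.2 × 0.75 = 3.15 (a 45-minute period = 0.75 hours).
The second arrival falls in the interval iff at least 2 events occur there: P(S_2 ≤ t) = P(N ≥ 2) = 1 − P(N ≤ 1) ≈ 0.8222.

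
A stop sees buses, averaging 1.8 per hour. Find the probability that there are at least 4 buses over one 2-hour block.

Over the interval, μ = 1.8 × 2 = 3.6 (a 2-hour block = 2 hours).
P(N ≥ 4) = 1 − P(N ≤ 3) = 1 − Σ_{j=0}^{3} e^(−μ) μ^j/j! ≈ 0.4848.

0.4848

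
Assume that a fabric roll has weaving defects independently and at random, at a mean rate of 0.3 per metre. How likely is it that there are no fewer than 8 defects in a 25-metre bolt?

Over the interval, μ = 0.3 × 25 = 7.5 (a 25-metre bolt = 25 metres).
P(N ≥ 8) = 1 − P(N ≤ 7) = 1 − Σ_{j=0}^{7} e^(−μ) μ^j/j! ≈ 0.4754.

0.4754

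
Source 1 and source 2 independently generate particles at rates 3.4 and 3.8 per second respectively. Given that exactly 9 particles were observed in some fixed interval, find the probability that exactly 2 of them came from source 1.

0.0916

Given the total, each event is independently from source 1 with probability p = λ_1/(λ_1+λ_2) = 3.4/7.2 ≈ 0.4722.
So K ~ Binomial(9, 3.4/7.2): P(K = 2) = C(9,2) · (3.4/7.2)^2 · (3.8/7.2)^7 ≈ 0.0916.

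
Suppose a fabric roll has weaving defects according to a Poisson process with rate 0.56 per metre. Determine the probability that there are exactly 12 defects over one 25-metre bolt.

0.0984

Over the interval, μ = 0.56 × 25 = 14 (a 25-metre bolt = 25 metres).
P(N = 12) = e^(−μ) μ^12/12! = e^(−14) · 14^12/479001600 ≈ 0.0984.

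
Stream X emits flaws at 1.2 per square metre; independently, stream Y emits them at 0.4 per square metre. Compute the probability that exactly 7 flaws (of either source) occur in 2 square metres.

0.0278

Independent Poisson processes superpose: combined rate λ = 1.2 + 0.4 = 1.6 per square metre.
Over the interval, μ = 1.6 × 2 = 3.2 (2 square metres).
P(N = 7) = e^(−3.2) · 3.2^7/7! ≈ 0.0278.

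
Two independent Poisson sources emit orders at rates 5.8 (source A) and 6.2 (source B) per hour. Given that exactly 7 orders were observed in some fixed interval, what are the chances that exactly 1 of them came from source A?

0.0644

Given the total, each event is independently from source A with probability p = λ_A/(λ_A+λ_B) = 5.8/12 ≈ 0.4833.
So K ~ Binomial(7, 5.8/12): P(K = 1) = C(7,1) · (5.8/12)^1 · (6.2/12)^6 ≈ 0.0644.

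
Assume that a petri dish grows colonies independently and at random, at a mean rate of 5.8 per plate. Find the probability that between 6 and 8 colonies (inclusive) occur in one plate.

0.3889

With mean μ = 5.8 per plate,
P(6 ≤ N ≤ 8) = Σ_{j=6}^{8} e^(−5.8) · 5.8^j/j! ≈ 0.3889.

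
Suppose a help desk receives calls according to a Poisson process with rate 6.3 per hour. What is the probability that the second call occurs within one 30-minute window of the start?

0.8222

Over the interval, μ = 6.3 × 0.5 = 3.15 (a 30-minute window = 0.5 hours).
The second arrival falls in the interval iff at least 2 events occur there: P(S_2 ≤ t) = P(N ≥ 2) = 1 − P(N ≤ 1) ≈ 0.8222.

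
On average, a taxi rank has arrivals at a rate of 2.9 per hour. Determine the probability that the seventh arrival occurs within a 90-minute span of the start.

0.1502

Over the interval, μ = 2.9 × 1.5 = 4.35 (a 90-minute span = 1.5 hours).
The seventh arrival falls in the interval iff at least 7 events occur there: P(S_7 ≤ t) = P(N ≥ 7) = 1 − P(N ≤ 6) ≈ 0.1502.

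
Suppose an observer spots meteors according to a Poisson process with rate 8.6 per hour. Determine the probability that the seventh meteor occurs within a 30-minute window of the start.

Over the interval, μ = 8.6 × 0.5 = 4.3 (a 30-minute window = 0.5 hours).
The seventh arrival falls in the interval iff at least 7 events occur there: P(S_7 ≤ t) = P(N ≥ 7) = 1 − P(N ≤ 6) ≈ 0.1442.

0.1442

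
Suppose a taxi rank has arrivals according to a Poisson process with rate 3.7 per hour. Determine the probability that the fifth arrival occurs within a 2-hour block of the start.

0.8605

Over the interval, μ = 3.7 × 2 = 7.4 (a 2-hour block = 2 hours).
The fifth arrival falls in the interval iff at least 5 events occur there: P(S_5 ≤ t) = P(N ≥ 5) = 1 − P(N ≤ 4) ≈ 0.8605.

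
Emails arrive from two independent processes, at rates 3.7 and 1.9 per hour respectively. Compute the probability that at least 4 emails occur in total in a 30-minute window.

Independent Poisson processes superpose: combined rate λ = 3.7 + 1.9 = 5.6 per hour.
Over the interval, μ = 5.6 × 0.5 = 2.8 (a 30-minute window = 0.5 hours).
P(N ≥ 4) = 1 − P(N ≤ 3) ≈ 0.3081.

0.3081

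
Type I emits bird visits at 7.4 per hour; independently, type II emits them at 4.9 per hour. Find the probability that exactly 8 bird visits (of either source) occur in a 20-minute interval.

Independent Poisson processes superpose: combined rate λ = 7.4 + 4.9 = 12.3 per hour.
Over the interval, μ = 12.3 × 1/3 = 4.1 (a 20-minute interval = 1/3 hours).
P(N = 8) = e^(−4.1) · 4.1^8/8! ≈ 0.0328.

0.0328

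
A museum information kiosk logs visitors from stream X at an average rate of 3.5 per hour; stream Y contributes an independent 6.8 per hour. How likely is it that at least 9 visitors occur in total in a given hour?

0.6999

Independent Poisson processes superpose: combined rate λ = 3.5 + 6.8 = 10.3 per hour.
So μ = 10.3.
P(N ≥ 9) = 1 − P(N ≤ 8) ≈ 0.6999.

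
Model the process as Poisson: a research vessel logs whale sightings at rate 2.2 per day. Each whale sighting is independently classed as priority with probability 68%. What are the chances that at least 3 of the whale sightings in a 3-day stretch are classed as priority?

0.8251

Thinning: the whale sightings that are classed as priority themselves form a Poisson process with rate 0.68 × 2.2 = 1.496 per day.
Over the interval, μ = 1.496 × 3 = 4.488 (a 3-day stretch = 3 days).
P(N ≥ 3) = 1 − P(N ≤ 2) ≈ 0.8251.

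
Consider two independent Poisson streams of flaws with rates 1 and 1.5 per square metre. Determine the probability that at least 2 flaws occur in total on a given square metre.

0.7127

Independent Poisson processes superpose: combined rate λ = 1 + 1.5 = 2.5 per square metre.
So μ = 2.5.
P(N ≥ 2) = 1 − P(N ≤ 1) ≈ 0.7127.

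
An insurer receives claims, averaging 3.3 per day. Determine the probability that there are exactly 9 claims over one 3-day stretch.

Over the interval, μ = 3.3 × 3 = 9.9 (a 3-day stretch = 3 days).
P(N = 9) = e^(−μ) μ^9/9! = e^(−9.9) · 9.9^9/362880 ≈ 0.1263.

0.1263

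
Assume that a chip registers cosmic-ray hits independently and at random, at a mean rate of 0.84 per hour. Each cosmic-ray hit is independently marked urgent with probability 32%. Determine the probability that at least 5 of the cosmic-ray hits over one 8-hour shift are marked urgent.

0.0672

Thinning: the cosmic-ray hits that are marked urgent themselves form a Poisson process with rate 0.32 × 0.84 = 0.2688 per hour.
Over the interval, μ = 0.2688 × 8 = 2.1504 (an 8-hour shift = 8 hours).
P(N ≥ 5) = 1 − P(N ≤ 4) ≈ 0.0672.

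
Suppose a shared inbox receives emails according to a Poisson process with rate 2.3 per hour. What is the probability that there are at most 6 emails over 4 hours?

Over the interval, μ = 2.3 × 4 = 9.2 (4 hours).
P(N ≤ 6) = Σ_{j=0}^{6} e^(−μ) μ^j/j! ≈ 0.1892.

0.1892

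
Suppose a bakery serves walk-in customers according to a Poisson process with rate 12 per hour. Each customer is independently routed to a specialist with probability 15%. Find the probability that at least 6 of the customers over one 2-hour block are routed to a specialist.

0.1559

Thinning: the customers that are routed to a specialist themselves form a Poisson process with rate 0.15 × 12 = 1.8 per hour.
Over the interval, μ = 1.8 × 2 = 3.6 (a 2-hour block = 2 hours).
P(N ≥ 6) = 1 − P(N ≤ 5) ≈ 0.1559.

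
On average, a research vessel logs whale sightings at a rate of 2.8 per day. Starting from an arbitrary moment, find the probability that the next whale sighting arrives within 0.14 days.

Inter-arrival times are exponential with rate λ = 2.8 per day.
P(T ≤ 0.14) = 1 − e^(−λt) = 1 − e^(−2.8 × 0.14) = 1 − e^(−0.392) ≈ 0.3243.

0.3243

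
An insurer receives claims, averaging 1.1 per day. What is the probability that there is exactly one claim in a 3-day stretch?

Over the interval, μ = 1.1 × 3 = 3.3 (a 3-day stretch = 3 days).
P(N = 1) = e^(−μ) μ^1/1! = e^(−3.3) · 3.3^1/1 ≈ 0.1217.

0.1217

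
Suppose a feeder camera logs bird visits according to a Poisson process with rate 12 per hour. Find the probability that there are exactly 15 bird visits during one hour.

With mean μ = 12 per hour,
P(N = 15) = e^(−μ) μ^15/15! = e^(−12) · 12^15/1307674368000 ≈ 0.0724.

0.0724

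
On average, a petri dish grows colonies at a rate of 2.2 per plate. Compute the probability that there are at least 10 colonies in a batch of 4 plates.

Over the interval, μ = 2.2 × 4 = 8.8 (a batch of 4 plates = 4 plates).
P(N ≥ 10) = 1 − P(N ≤ 9) = 1 − Σ_{j=0}^{9} e^(−μ) μ^j/j! ≈ 0.3863.

0.3863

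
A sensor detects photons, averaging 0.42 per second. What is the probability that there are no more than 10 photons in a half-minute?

Over the interval, μ = 0.42 × 30 = 12.6 (a half-minute = 30 seconds).
P(N ≤ 10) = Σ_{j=0}^{10} e^(−μ) μ^j/j! ≈ 0.2876.

0.2876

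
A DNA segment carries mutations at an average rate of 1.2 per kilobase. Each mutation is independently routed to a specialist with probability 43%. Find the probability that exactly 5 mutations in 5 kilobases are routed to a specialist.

0.0722

Thinning: the mutations that are routed to a specialist themselves form a Poisson process with rate 0.43 × 1.2 = 0.516 per kilobase.
Over the interval, μ = 0.516 × 5 = 2.58 (5 kilobases).
P(N = 5) = e^(−2.58) · 2.58^5/5! ≈ 0.0722.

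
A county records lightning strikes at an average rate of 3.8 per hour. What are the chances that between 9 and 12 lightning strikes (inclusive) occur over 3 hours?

0.4458

Over the interval, μ = 3.8 × 3 = 11.4 (3 hours).
P(9 ≤ N ≤ 12) = Σ_{j=9}^{12} e^(−11.4) · 11.4^j/j! ≈ 0.4458.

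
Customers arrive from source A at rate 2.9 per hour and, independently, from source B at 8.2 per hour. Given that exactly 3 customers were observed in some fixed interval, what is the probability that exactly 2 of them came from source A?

0.1513

Given the total, each event is independently from source A with probability p = λ_A/(λ_A+λ_B) = 2.9/11.1 ≈ 0.2613.
So K ~ Binomial(3, 2.9/11.1): P(K = 2) = C(3,2) · (2.9/11.1)^2 · (8.2/11.1)^1 ≈ 0.1513.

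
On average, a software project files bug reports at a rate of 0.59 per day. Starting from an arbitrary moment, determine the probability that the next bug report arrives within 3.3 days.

Inter-arrival times are exponential with rate λ = 0.59 per day.
P(T ≤ 3.3) = 1 − e^(−λt) = 1 − e^(−0.59 × 3.3) = 1 − e^(−1.947) ≈ 0.8573.

0.8573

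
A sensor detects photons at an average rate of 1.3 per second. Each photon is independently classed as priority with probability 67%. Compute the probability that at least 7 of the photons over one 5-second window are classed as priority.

0.1508

Thinning: the photons that are classed as priority themselves form a Poisson process with rate 0.67 × 1.3 = 0.871 per second.
Over the interval, μ = 0.871 × 5 = 4.355 (a 5-second window = 5 seconds).
P(N ≥ 7) = 1 − P(N ≤ 6) ≈ 0.1508.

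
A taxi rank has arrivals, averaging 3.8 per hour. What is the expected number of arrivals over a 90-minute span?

5.7

E[N] = λt = 3.8 × 1.5 = 5.7 (a 90-minute span = 1.5 hours).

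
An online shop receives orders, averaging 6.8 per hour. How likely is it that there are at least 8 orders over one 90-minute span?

Over the interval, μ = 6.8 × 1.5 = 10.2 (a 90-minute span = 1.5 hours).
P(N ≥ 8) = 1 − P(N ≤ 7) = 1 − Σ_{j=0}^{7} e^(−μ) μ^j/j! ≈ 0.7973.

0.7973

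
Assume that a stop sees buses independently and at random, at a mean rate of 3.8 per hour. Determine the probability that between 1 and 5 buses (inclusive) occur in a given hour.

0.7932

With mean μ = 3.8 per hour,
P(1 ≤ N ≤ 5) = Σ_{j=1}^{5} e^(−3.8) · 3.8^j/j! ≈ 0.7932.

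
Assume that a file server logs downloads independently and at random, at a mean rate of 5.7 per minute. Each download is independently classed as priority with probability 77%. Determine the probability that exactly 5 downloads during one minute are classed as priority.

0.1685

Thinning: the downloads that are classed as priority themselves form a Poisson process with rate 0.77 × 5.7 = 4.389 per minute.
So μ = 4.389.
P(N = 5) = e^(−4.389) · 4.389^5/5! ≈ 0.1685.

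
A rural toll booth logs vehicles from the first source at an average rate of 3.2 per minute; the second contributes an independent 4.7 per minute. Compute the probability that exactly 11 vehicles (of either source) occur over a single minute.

Independent Poisson processes superpose: combined rate λ = 3.2 + 4.7 = 7.9 per minute.
So μ = 7.9.
P(N = 11) = e^(−7.9) · 7.9^11/11! ≈ 0.0695.

0.0695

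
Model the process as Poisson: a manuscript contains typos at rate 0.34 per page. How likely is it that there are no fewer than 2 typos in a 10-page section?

Over the interval, μ = 0.34 × 10 = 3.4 (a 10-page section = 10 pages).
P(N ≥ 2) = 1 − P(N ≤ 1) = 1 − Σ_{j=0}^{1} e^(−μ) μ^j/j! ≈ 0.8532.

0.8532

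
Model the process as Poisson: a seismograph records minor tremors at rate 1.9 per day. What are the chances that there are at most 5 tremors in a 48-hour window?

0.8156

Over the interval, μ = 1.9 × 2 = 3.8 (a 48-hour window = 2 days).
P(N ≤ 5) = Σ_{j=0}^{5} e^(−μ) μ^j/j! ≈ 0.8156.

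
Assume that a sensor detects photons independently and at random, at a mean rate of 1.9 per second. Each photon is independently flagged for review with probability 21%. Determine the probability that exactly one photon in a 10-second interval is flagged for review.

0.0738

Thinning: the photons that are flagged for review themselves form a Poisson process with rate 0.21 × 1.9 = 0.399 per second.
Over the interval, μ = 0.399 × 10 = 3.99 (a 10-second interval = 10 seconds).
P(N = 1) = e^(−3.99) · 3.99^1/1! ≈ 0.0738.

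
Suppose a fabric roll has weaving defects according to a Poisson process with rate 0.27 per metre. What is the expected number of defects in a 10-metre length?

2.7

E[N] = λt = 0.27 × 10 = 2.7 (a 10-metre length = 10 metres).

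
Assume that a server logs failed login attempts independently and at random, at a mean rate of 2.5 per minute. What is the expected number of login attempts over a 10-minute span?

E[N] = λt = 2.5 × 10 = 25 (a 10-minute span = 10 minutes).

25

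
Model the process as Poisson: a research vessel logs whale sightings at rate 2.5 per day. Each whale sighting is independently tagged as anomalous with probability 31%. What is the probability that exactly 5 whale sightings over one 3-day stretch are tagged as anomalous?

Thinning: the whale sightings that are tagged as anomalous themselves form a Poisson process with rate 0.31 × 2.5 = 0.775 per day.
Over the interval, μ = 0.775 × 3 = 2.325 (a 3-day stretch = 3 days).
P(N = 5) = e^(−2.325) · 2.325^5/5! ≈ 0.0554.

0.0554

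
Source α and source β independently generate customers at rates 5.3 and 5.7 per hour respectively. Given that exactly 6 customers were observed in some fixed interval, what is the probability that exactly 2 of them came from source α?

Given the total, each event is independently from source α with probability p = λ_α/(λ_α+λ_β) = 5.3/11 ≈ 0.4818.
So K ~ Binomial(6, 5.3/11): P(K = 2) = C(6,2) · (5.3/11)^2 · (5.7/11)^4 ≈ 0.2511.

0.2511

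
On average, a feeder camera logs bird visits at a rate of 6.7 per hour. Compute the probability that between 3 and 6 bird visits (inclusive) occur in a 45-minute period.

0.6360

Over the interval, μ = 6.7 × 0.75 = 5.025 (a 45-minute period = 0.75 hours).
P(3 ≤ N ≤ 6) = Σ_{j=3}^{6} e^(−5.025) · 5.025^j/j! ≈ 0.6360.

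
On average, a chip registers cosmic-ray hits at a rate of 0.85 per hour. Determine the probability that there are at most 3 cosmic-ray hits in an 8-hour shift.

Over the interval, μ = 0.85 × 8 = 6.8 (an 8-hour shift = 8 hours).
P(N ≤ 3) = Σ_{j=0}^{3} e^(−μ) μ^j/j! ≈ 0.0928.

0.0928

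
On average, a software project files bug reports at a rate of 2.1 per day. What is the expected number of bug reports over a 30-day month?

63

E[N] = λt = 2.1 × 30 = 63 (a 30-day month = 30 days).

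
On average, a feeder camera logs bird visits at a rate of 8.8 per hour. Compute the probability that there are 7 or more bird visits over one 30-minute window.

Over the interval, μ = 8.8 × 0.5 = 4.4 (a 30-minute window = 0.5 hours).
P(N ≥ 7) = 1 − P(N ≤ 6) = 1 − Σ_{j=0}^{6} e^(−μ) μ^j/j! ≈ 0.1564.

0.1564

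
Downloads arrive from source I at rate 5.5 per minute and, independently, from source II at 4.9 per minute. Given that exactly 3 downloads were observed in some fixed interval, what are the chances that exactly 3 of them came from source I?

0.1479

Given the total, each event is independently from source I with probability p = λ_I/(λ_I+λ_II) = 5.5/10.4 ≈ 0.5288.
So K ~ Binomial(3, 5.5/10.4): P(K = 3) = C(3,3) · (5.5/10.4)^3 · (4.9/10.4)^0 ≈ 0.1479.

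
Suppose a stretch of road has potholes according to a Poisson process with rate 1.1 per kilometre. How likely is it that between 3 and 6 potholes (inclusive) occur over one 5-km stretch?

0.5977

Over the interval, μ = 1.1 × 5 = 5.5 (a 5-km stretch = 5 kilometres).
P(3 ≤ N ≤ 6) = Σ_{j=3}^{6} e^(−5.5) · 5.5^j/j! ≈ 0.5977.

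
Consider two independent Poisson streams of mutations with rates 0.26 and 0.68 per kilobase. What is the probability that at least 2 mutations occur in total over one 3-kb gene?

Independent Poisson processes superpose: combined rate λ = 0.26 + 0.68 = 0.94 per kilobase.
Over the interval, μ = 0.94 × 3 = 2.82 (a 3-kb gene = 3 kilobases).
P(N ≥ 2) = 1 − P(N ≤ 1) ≈ 0.7723.

0.7723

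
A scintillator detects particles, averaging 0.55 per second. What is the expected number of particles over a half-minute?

E[N] = λt = 0.55 × 30 = 16.5 (a half-minute = 30 seconds).

16.5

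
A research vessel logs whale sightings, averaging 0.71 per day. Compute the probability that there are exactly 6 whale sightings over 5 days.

Over the interval, μ = 0.71 × 5 = 3.55 (5 days).
P(N = 6) = e^(−μ) μ^6/6! = e^(−3.55) · 3.55^6/720 ≈ 0.0799.

0.0799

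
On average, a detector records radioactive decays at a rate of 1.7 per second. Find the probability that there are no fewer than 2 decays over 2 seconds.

0.8532

Over the interval, μ = 1.7 × 2 = 3.4 (2 seconds).
P(N ≥ 2) = 1 − P(N ≤ 1) = 1 − Σ_{j=0}^{1} e^(−μ) μ^j/j! ≈ 0.8532.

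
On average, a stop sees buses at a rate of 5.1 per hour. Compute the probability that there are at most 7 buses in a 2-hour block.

Over the interval, μ = 5.1 × 2 = 10.2 (a 2-hour block = 2 hours).
P(N ≤ 7) = Σ_{j=0}^{7} e^(−μ) μ^j/j! ≈ 0.2027.

0.2027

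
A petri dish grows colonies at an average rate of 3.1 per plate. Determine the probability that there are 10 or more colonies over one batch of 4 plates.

0.7908

Over the interval, μ = 3.1 × 4 = 12.4 (a batch of 4 plates = 4 plates).
P(N ≥ 10) = 1 − P(N ≤ 9) = 1 − Σ_{j=0}^{9} e^(−μ) μ^j/j! ≈ 0.7908.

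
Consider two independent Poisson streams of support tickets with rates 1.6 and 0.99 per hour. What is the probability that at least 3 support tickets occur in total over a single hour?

0.4791

Independent Poisson processes superpose: combined rate λ = 1.6 + 0.99 = 2.59 per hour.
So μ = 2.59.
P(N ≥ 3) = 1 − P(N ≤ 2) ≈ 0.4791.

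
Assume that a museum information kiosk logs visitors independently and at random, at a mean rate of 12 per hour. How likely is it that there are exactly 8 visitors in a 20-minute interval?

0.0298

Over the interval, μ = 12 × 1/3 = 4 (a 20-minute interval = 1/3 hours).
P(N = 8) = e^(−μ) μ^8/8! = e^(−4) · 4^8/40320 ≈ 0.0298.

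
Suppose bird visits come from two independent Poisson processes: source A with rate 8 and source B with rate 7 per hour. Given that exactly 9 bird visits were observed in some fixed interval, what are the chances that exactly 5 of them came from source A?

Given the total, each event is independently from source A with probability p = λ_A/(λ_A+λ_B) = 8/15 ≈ 0.5333.
So K ~ Binomial(9, 8/15): P(K = 5) = C(9,5) · (8/15)^5 · (7/15)^4 ≈ 0.2579.

0.2579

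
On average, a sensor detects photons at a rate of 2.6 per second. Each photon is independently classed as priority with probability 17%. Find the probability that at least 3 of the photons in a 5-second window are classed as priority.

Thinning: the photons that are classed as priority themselves form a Poisson process with rate 0.17 × 2.6 = 0.442 per second.
Over the interval, μ = 0.442 × 5 = 2.21 (a 5-second window = 5 seconds).
P(N ≥ 3) = 1 − P(N ≤ 2) ≈ 0.3800.

0.3800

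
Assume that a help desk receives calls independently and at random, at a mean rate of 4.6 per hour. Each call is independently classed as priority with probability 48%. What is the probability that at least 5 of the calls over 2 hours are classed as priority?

Thinning: the calls that are classed as priority themselves form a Poisson process with rate 0.48 × 4.6 = 2.208 per hour.
Over the interval, μ = 2.208 × 2 = 4.416 (2 hours).
P(N ≥ 5) = 1 − P(N ≤ 4) ≈ 0.4519.

0.4519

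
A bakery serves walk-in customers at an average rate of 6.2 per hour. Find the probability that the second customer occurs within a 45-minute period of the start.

Over the interval, μ = 6.2 × 0.75 = 4.65 (a 45-minute period = 0.75 hours).
The second arrival falls in the interval iff at least 2 events occur there: P(S_2 ≤ t) = P(N ≥ 2) = 1 − P(N ≤ 1) ≈ 0.9460.

0.9460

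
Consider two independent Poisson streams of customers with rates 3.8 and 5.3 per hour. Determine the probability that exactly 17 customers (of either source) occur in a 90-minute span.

Independent Poisson processes superpose: combined rate λ = 3.8 + 5.3 = 9.1 per hour.
Over the interval, μ = 9.1 × 1.5 = 13.65 (a 90-minute span = 1.5 hours).
P(N = 17) = e^(−13.65) · 13.65^17/17! ≈ 0.0658.

0.0658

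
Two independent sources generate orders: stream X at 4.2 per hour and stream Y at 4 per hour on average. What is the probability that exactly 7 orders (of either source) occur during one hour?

0.1358

Independent Poisson processes superpose: combined rate λ = 4.2 + 4 = 8.2 per hour.
So μ = 8.2.
P(N = 7) = e^(−8.2) · 8.2^7/7! ≈ 0.1358.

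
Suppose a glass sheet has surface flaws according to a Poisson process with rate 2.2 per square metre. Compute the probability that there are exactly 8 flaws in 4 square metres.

Over the interval, μ = 2.2 × 4 = 8.8 (4 square metres).
P(N = 8) = e^(−μ) μ^8/8! = e^(−8.8) · 8.8^8/40320 ≈ 0.1344.

0.1344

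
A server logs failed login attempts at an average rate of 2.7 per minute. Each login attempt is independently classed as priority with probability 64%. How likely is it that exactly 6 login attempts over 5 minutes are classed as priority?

Thinning: the login attempts that are classed as priority themselves form a Poisson process with rate 0.64 × 2.7 = 1.728 per minute.
Over the interval, μ = 1.728 × 5 = 8.64 (5 minutes).
P(N = 6) = e^(−8.64) · 8.64^6/6! ≈ 0.1022.

0.1022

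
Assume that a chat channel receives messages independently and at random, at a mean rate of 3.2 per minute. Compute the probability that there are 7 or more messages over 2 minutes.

0.4577

Over the interval, μ = 3.2 × 2 = 6.4 (2 minutes).
P(N ≥ 7) = 1 − P(N ≤ 6) = 1 − Σ_{j=0}^{6} e^(−μ) μ^j/j! ≈ 0.4577.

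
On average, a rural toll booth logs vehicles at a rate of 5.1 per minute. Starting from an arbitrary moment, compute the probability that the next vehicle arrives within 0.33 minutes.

0.8142

Inter-arrival times are exponential with rate λ = 5.1 per minute.
P(T ≤ 0.33) = 1 − e^(−λt) = 1 − e^(−5.1 × 0.33) = 1 − e^(−1.683) ≈ 0.8142.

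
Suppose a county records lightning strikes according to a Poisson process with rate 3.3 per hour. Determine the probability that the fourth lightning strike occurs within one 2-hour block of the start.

0.8948

Over the interval, μ = 3.3 × 2 = 6.6 (a 2-hour block = 2 hours).
The fourth arrival falls in the interval iff at least 4 events occur there: P(S_4 ≤ t) = P(N ≥ 4) = 1 − P(N ≤ 3) ≈ 0.8948.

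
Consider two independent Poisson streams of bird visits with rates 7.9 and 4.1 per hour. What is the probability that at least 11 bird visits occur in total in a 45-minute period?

Independent Poisson processes superpose: combined rate λ = 7.9 + 4.1 = 12 per hour.
Over the interval, μ = 12 × 0.75 = 9 (a 45-minute period = 0.75 hours).
P(N ≥ 11) = 1 − P(N ≤ 10) ≈ 0.2940.

0.2940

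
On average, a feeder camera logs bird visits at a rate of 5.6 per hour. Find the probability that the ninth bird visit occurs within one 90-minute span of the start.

0.4631

Over the interval, μ = 5.6 × 1.5 = 8.4 (a 90-minute span = 1.5 hours).
The ninth arrival falls in the interval iff at least 9 events occur there: P(S_9 ≤ t) = P(N ≥ 9) = 1 − P(N ≤ 8) ≈ 0.4631.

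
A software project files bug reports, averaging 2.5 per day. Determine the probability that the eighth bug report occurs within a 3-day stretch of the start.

0.4754

Over the interval, μ = 2.5 × 3 = 7.5 (a 3-day stretch = 3 days).
The eighth arrival falls in the interval iff at least 8 events occur there: P(S_8 ≤ t) = P(N ≥ 8) = 1 − P(N ≤ 7) ≈ 0.4754.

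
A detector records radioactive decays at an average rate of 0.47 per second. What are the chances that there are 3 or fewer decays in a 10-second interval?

Over the interval, μ = 0.47 × 10 = 4.7 (a 10-second interval = 10 seconds).
P(N ≤ 3) = Σ_{j=0}^{3} e^(−μ) μ^j/j! ≈ 0.3097.

0.3097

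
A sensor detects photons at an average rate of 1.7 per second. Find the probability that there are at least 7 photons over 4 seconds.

Over the interval, μ = 1.7 × 4 = 6.8 (4 seconds).
P(N ≥ 7) = 1 − P(N ≤ 6) = 1 − Σ_{j=0}^{6} e^(−μ) μ^j/j! ≈ 0.5201.

0.5201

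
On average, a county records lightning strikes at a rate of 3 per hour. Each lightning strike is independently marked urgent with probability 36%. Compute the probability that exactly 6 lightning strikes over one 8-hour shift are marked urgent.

0.1022

Thinning: the lightning strikes that are marked urgent themselves form a Poisson process with rate 0.36 × 3 = 1.08 per hour.
Over the interval, μ = 1.08 × 8 = 8.64 (an 8-hour shift = 8 hours).
P(N = 6) = e^(−8.64) · 8.64^6/6! ≈ 0.1022.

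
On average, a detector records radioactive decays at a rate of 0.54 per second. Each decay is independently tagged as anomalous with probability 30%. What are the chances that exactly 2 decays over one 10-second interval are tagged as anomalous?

0.2597

Thinning: the decays that are tagged as anomalous themselves form a Poisson process with rate 0.3 × 0.54 = 0.162 per second.
Over the interval, μ = 0.162 × 10 = 1.62 (a 10-second interval = 10 seconds).
P(N = 2) = e^(−1.62) · 1.62^2/2! ≈ 0.2597.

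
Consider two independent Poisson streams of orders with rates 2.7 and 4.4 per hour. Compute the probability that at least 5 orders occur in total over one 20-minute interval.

Independent Poisson processes superpose: combined rate λ = 2.7 + 4.4 = 7.1 per hour.
Over the interval, μ = 7.1 × 1/3 ≈ 2.36667 (a 20-minute interval = 1/3 hours).
P(N ≥ 5) = 1 − P(N ≤ 4) ≈ 0.0917.

0.0917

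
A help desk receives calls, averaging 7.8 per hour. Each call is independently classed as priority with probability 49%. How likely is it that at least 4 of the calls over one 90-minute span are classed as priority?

0.8233

Thinning: the calls that are classed as priority themselves form a Poisson process with rate 0.49 × 7.8 = 3.822 per hour.
Over the interval, μ = 3.822 × 1.5 = 5.733 (a 90-minute span = 1.5 hours).
P(N ≥ 4) = 1 − P(N ≤ 3) ≈ 0.8233.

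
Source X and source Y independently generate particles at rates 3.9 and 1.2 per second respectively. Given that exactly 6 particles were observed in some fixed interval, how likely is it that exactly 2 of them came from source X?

Given the total, each event is independently from source X with probability p = λ_X/(λ_X+λ_Y) = 3.9/5.1 ≈ 0.7647.
So K ~ Binomial(6, 3.9/5.1): P(K = 2) = C(6,2) · (3.9/5.1)^2 · (1.2/5.1)^4 ≈ 0.0269.

0.0269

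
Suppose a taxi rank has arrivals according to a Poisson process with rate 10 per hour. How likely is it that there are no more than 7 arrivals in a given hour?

0.2202

With mean μ = 10 per hour,
P(N ≤ 7) = Σ_{j=0}^{7} e^(−μ) μ^j/j! ≈ 0.2202.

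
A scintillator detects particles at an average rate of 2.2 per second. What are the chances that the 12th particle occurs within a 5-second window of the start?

Over the interval, μ = 2.2 × 5 = 11 (a 5-second window = 5 seconds).
The 12th arrival falls in the interval iff at least 12 events occur there: P(S_12 ≤ t) = P(N ≥ 12) = 1 − P(N ≤ 11) ≈ 0.4207.

0.4207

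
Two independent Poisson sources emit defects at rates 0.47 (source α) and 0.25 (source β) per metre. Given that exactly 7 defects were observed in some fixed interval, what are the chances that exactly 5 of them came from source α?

0.3001

Given the total, each event is independently from source α with probability p = λ_α/(λ_α+λ_β) = 0.47/0.72 ≈ 0.6528.
So K ~ Binomial(7, 0.47/0.72): P(K = 5) = C(7,5) · (0.47/0.72)^5 · (0.25/0.72)^2 ≈ 0.3001.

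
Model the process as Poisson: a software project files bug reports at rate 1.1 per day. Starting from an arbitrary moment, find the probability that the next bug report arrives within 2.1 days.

Inter-arrival times are exponential with rate λ = 1.1 per day.
P(T ≤ 2.1) = 1 − e^(−λt) = 1 − e^(−1.1 × 2.1) = 1 − e^(−2.31) ≈ 0.9007.

0.9007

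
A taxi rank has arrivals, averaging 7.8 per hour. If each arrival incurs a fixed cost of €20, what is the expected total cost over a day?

E[N] = 7.8 × 24 = 187.2 (a day = 24 hours); E[cost] = 187.2 × €20 = €3744.

€3744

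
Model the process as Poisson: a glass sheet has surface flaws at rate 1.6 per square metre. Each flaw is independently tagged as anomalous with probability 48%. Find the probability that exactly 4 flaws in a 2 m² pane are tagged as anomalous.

Thinning: the flaws that are tagged as anomalous themselves form a Poisson process with rate 0.48 × 1.6 = 0.768 per square metre.
Over the interval, μ = 0.768 × 2 = 1.536 (a 2 m² pane = 2 square metres).
P(N = 4) = e^(−1.536) · 1.536^4/4! ≈ 0.0499.

0.0499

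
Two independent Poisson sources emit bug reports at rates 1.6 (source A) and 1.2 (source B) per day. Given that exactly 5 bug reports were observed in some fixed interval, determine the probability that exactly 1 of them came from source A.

0.0964

Given the total, each event is independently from source A with probability p = λ_A/(λ_A+λ_B) = 1.6/2.8 ≈ 0.5714.
So K ~ Binomial(5, 1.6/2.8): P(K = 1) = C(5,1) · (1.6/2.8)^1 · (1.2/2.8)^4 ≈ 0.0964.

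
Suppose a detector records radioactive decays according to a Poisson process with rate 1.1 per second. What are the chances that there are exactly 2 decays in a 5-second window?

0.0618

Over the interval, μ = 1.1 × 5 = 5.5 (a 5-second window = 5 seconds).
P(N = 2) = e^(−μ) μ^2/2! = e^(−5.5) · 5.5^2/2 ≈ 0.0618.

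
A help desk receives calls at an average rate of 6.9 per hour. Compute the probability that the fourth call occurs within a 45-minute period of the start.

0.7587

Over the interval, μ = 6.9 × 0.75 = 5.175 (a 45-minute period = 0.75 hours).
The fourth arrival falls in the interval iff at least 4 events occur there: P(S_4 ≤ t) = P(N ≥ 4) = 1 − P(N ≤ 3) ≈ 0.7587.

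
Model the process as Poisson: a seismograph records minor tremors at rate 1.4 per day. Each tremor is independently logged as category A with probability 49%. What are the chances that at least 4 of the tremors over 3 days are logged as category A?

0.1535

Thinning: the tremors that are logged as category A themselves form a Poisson process with rate 0.49 × 1.4 = 0.686 per day.
Over the interval, μ = 0.686 × 3 = 2.058 (3 days).
P(N ≥ 4) = 1 − P(N ≤ 3) ≈ 0.1535.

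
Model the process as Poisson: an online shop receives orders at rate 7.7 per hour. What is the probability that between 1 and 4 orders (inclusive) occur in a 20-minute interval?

0.8053

Over the interval, μ = 7.7 × 1/3 ≈ 2.56667 (a 20-minute interval = 1/3 hours).
P(1 ≤ N ≤ 4) = Σ_{j=1}^{4} e^(−2.56667) · 2.56667^j/j! ≈ 0.8053.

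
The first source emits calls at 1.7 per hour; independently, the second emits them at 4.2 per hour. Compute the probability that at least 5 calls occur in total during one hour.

0.7013

Independent Poisson processes superpose: combined rate λ = 1.7 + 4.2 = 5.9 per hour.
So μ = 5.9.
P(N ≥ 5) = 1 − P(N ≤ 4) ≈ 0.7013.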